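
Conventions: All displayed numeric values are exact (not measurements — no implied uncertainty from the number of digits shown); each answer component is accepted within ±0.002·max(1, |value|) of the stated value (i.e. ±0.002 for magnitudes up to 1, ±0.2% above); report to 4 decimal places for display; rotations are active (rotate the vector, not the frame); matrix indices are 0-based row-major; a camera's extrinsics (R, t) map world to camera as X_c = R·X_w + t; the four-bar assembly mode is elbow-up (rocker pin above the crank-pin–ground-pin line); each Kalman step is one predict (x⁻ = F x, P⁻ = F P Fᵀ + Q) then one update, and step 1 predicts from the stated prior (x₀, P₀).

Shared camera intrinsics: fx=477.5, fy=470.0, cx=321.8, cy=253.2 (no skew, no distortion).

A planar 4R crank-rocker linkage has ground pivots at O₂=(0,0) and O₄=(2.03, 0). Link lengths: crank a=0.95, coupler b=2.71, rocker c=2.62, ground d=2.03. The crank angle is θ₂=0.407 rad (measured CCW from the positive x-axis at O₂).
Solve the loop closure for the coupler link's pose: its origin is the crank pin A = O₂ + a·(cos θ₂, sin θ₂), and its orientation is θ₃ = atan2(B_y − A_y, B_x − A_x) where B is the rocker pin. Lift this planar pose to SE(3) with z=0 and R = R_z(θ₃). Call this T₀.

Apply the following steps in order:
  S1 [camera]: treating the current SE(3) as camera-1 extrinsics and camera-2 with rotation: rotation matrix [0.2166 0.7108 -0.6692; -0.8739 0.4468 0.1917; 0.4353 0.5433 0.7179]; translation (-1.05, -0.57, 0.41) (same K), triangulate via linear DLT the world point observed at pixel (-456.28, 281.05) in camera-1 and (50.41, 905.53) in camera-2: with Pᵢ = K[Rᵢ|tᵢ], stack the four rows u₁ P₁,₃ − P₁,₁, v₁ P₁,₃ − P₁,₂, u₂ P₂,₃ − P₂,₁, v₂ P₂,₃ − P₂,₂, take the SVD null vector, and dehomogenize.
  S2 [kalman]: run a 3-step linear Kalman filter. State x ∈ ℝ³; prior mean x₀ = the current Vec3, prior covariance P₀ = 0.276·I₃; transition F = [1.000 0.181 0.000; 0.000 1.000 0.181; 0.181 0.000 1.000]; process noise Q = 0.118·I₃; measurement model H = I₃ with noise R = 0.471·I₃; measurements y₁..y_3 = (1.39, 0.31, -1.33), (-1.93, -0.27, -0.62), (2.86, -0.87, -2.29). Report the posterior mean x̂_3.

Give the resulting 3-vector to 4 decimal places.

source (fourbar_fk): coupler pose = R=[0.5777 -0.8162 0.0000; 0.8162 0.5777 0.0000; 0.0000 0.0000 1.0000], t=(0.8724, 0.3761, 0.0000)
after S1 (triangulate): (-1.6708, 1.8083, 0.9628)
after S2 (kf_track): (0.5849, -0.0326, -1.2449)

result = (0.5849, -0.0326, -1.2449)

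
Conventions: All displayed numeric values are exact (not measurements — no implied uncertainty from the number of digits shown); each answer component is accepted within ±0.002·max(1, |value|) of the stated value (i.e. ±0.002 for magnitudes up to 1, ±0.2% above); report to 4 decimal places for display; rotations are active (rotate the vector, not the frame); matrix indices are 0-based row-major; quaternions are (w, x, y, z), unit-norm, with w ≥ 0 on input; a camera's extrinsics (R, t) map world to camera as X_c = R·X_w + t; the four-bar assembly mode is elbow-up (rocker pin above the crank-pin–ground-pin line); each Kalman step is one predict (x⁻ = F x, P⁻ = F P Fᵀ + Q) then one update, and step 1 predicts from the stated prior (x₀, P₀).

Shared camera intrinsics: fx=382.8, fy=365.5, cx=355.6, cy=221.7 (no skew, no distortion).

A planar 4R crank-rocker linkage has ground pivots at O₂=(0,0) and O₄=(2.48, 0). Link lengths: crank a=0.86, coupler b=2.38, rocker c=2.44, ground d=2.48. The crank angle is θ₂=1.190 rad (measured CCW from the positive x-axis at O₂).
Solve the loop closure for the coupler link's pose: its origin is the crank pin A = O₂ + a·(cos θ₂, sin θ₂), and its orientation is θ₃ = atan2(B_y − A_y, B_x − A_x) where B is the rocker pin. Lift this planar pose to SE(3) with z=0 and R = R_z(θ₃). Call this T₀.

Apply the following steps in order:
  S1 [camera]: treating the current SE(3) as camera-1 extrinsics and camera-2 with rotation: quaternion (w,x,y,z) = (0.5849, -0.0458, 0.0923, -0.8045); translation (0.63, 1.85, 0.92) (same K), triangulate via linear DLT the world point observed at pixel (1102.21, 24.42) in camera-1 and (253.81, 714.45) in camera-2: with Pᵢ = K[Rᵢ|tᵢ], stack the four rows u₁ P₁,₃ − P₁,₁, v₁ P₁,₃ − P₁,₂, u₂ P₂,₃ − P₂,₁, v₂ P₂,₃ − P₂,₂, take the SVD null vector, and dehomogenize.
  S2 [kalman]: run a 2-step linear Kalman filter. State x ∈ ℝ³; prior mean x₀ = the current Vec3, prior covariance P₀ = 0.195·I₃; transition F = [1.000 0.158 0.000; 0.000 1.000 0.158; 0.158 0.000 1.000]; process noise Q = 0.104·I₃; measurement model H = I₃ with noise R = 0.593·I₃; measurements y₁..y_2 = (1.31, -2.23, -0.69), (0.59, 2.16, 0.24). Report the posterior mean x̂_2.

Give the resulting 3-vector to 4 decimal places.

source (fourbar_fk): coupler pose = R=[0.7374 -0.6755 0.0000; 0.6755 0.7374 0.0000; 0.0000 0.0000 1.0000], t=(0.3196, 0.7984, 0.0000)
after S1 (triangulate): (-0.1694, -1.3405, 0.5641)
after S2 (kf_track): (0.2541, -0.2548, 0.3313)

result = (0.2541, -0.2548, 0.3313)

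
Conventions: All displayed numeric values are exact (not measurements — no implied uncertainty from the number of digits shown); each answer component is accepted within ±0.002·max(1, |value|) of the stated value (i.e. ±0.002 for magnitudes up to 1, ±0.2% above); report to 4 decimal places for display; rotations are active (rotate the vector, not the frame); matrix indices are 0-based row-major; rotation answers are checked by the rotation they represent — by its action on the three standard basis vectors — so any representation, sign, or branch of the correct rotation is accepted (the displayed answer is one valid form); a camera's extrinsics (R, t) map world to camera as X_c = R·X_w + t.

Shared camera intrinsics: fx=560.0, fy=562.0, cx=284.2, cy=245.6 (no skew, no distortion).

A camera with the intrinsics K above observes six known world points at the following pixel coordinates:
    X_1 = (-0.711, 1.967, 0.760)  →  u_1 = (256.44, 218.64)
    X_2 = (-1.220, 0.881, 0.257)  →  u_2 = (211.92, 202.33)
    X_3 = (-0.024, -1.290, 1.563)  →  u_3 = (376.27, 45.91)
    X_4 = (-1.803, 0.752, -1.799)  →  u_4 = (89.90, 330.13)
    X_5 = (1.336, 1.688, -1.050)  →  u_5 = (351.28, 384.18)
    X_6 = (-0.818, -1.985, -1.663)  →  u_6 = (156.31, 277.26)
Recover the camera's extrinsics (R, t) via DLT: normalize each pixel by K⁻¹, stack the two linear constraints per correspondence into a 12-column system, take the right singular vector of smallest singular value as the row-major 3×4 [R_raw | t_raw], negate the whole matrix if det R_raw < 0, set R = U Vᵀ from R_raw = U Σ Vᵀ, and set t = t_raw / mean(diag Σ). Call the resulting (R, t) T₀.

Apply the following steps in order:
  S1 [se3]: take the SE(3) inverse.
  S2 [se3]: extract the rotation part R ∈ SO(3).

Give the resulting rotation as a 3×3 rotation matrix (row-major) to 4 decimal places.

rotation (matrix) = ((0.9269, 0.3749, -0.0171), (-0.1282, 0.3591, 0.9245), (0.3527, -0.8547, 0.3809))

source (pnp_recover): camera pose = R=[0.9269 -0.1282 0.3527; 0.3749 0.3591 -0.8547; -0.0171 0.9245 0.3809], t=(0.2300, -0.1901, 6.2208)
after S1 (invert_se3): R=[0.9269 0.3749 -0.0171; -0.1282 0.3591 0.9245; 0.3527 -0.8547 0.3809], t=(-0.0354, -5.6532, -2.6129)
after S2 (rot_of_se3): [0.9269 0.3749 -0.0171; -0.1282 0.3591 0.9245; 0.3527 -0.8547 0.3809]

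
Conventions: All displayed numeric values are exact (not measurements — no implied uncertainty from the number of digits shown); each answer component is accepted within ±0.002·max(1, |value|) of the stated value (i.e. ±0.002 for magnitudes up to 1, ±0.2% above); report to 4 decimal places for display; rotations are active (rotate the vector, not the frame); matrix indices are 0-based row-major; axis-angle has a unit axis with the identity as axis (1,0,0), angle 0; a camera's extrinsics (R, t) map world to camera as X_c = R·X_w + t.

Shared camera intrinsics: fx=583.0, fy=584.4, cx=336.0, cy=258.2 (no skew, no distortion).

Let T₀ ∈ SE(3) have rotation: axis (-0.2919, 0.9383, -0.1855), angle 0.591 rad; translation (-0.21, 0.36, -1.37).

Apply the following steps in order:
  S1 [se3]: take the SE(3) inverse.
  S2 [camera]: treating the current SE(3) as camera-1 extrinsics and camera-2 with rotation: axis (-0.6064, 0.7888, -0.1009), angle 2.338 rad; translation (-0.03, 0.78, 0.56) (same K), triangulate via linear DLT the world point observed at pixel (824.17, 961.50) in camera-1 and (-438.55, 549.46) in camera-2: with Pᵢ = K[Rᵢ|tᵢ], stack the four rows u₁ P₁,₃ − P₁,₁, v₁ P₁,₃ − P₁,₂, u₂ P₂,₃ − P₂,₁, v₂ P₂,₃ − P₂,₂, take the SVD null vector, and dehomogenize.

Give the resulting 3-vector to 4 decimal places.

result = (0.0944, 0.6362, -1.3293)

after S1 (invert_se3): R=[0.8448 -0.1498 -0.5136; 0.0569 0.9797 -0.1922; 0.5320 0.1331 0.8362], t=(-0.4723, -0.6040, 1.2094)
after S2 (triangulate): (0.0944, 0.6362, -1.3293)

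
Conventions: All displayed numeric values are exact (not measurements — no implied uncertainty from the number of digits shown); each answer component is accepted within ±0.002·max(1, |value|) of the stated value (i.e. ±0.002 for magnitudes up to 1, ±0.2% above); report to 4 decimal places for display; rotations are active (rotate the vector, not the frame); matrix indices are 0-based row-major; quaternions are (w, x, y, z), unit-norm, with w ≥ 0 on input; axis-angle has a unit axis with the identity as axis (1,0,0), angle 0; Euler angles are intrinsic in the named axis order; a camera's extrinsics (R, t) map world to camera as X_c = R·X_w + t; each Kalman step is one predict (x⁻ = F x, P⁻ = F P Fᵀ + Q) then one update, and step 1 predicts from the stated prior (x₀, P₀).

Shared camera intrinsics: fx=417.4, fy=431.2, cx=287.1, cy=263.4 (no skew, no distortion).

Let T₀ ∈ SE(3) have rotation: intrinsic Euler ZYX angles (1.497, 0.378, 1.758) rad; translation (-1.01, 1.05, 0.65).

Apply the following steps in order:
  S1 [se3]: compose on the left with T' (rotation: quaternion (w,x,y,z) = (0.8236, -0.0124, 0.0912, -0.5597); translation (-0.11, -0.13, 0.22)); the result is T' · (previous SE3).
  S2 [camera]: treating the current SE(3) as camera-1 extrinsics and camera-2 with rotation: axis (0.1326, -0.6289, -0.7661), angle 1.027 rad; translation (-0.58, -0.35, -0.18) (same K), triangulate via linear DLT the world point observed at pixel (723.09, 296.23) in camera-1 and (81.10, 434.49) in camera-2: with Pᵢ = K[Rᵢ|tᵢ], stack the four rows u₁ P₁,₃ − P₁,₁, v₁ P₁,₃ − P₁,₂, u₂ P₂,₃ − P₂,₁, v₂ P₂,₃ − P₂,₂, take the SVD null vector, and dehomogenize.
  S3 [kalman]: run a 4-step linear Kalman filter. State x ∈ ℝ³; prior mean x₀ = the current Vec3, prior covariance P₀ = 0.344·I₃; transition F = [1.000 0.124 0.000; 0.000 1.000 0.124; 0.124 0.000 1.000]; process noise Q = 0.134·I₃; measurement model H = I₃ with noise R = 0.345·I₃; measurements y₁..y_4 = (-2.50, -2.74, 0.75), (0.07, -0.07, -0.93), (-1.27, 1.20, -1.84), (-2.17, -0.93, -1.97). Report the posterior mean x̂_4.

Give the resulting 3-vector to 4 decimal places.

result = (-1.5978, -0.4355, -1.5421)

after S1 (compose_se3): R=[0.8163 0.5456 0.1899; 0.3127 -0.1410 -0.9393; -0.4857 0.8261 -0.2857], t=(0.6018, 1.1422, 0.8681)
after S2 (triangulate): (0.1027, 0.9928, 0.9913)
after S3 (kf_track): (-1.5978, -0.4355, -1.5421)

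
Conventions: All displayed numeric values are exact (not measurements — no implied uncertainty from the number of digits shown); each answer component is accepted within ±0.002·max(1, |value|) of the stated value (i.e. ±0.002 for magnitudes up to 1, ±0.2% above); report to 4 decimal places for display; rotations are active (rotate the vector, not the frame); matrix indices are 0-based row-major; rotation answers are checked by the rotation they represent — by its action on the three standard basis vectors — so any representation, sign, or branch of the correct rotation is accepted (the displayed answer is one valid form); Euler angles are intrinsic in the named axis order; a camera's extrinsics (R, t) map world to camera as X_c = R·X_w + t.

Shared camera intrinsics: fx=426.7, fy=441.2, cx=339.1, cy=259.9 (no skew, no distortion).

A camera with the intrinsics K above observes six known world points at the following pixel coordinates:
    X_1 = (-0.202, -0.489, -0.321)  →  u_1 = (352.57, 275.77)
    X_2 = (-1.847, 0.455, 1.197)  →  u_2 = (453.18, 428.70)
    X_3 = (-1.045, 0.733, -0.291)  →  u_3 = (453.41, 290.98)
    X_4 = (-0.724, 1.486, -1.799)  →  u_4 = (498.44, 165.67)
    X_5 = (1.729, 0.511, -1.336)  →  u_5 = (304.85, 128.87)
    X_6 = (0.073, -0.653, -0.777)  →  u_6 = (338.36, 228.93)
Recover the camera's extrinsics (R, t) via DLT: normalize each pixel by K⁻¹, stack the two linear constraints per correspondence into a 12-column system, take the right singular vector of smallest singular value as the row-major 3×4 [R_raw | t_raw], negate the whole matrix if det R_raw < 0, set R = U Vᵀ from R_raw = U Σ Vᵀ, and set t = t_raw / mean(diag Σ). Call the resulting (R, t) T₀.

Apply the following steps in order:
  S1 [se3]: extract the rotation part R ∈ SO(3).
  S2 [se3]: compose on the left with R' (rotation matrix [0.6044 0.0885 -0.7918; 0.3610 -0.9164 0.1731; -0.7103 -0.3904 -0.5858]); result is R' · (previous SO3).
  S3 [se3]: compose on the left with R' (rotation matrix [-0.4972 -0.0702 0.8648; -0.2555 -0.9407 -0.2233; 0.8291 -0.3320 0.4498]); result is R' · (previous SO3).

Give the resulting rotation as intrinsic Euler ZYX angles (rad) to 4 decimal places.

source (pnp_recover): camera pose = R=[-0.7769 0.5452 -0.3150; -0.4721 -0.1733 0.8643; 0.4167 0.8202 0.3920], t=(0.1600, 0.2700, 5.4099)
after S1 (rot_of_se3): [-0.7769 0.5452 -0.3150; -0.4721 -0.1733 0.8643; 0.4167 0.8202 0.3920]
after S2 (compose_so3): [-0.8412 -0.3352 -0.4243; 0.2243 0.4976 -0.8379; 0.4920 -0.8000 -0.3433]
after S3 (compose_so3): [0.8280 -0.5601 -0.0271; -0.1059 -0.2037 0.9733; -0.5506 -0.8030 -0.2280]

rotation (euler_zyx) = (-0.1272, 0.5831, -1.8475)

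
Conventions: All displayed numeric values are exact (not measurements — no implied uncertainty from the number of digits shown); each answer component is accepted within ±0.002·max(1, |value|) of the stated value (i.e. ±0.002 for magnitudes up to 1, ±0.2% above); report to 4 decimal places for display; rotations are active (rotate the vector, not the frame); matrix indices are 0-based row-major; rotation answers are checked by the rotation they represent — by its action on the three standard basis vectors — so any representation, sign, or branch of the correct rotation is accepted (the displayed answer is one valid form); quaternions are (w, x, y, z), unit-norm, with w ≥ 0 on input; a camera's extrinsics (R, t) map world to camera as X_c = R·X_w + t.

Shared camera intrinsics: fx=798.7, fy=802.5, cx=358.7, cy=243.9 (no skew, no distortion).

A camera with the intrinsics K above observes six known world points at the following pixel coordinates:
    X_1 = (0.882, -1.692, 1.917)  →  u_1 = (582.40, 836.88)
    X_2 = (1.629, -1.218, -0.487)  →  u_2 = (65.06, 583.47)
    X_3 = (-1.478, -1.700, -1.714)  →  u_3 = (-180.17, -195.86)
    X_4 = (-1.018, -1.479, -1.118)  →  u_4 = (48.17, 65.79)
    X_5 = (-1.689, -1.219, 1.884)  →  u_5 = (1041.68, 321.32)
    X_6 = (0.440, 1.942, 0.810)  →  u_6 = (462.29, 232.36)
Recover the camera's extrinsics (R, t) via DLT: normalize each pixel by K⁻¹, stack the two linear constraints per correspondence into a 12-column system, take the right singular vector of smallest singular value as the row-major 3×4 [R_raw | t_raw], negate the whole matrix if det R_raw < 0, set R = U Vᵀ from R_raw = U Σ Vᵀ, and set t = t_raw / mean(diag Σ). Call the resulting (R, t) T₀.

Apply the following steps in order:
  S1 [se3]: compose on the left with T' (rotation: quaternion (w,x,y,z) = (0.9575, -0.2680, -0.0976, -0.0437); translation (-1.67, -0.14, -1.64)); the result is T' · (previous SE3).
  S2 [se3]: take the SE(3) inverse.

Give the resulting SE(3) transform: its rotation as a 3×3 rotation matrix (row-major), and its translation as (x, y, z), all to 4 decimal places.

source (pnp_recover): camera pose = R=[-0.4268 0.1852 0.8852; 0.7601 -0.4569 0.4621; 0.4900 0.8700 0.0543], t=(-0.0900, 0.0900, 4.2100)
after S1 (compose_se3): R=[-0.3938 -0.0234 0.9189; 0.9170 0.0585 0.3945; -0.0630 0.9980 -0.0016], t=(-2.4339, 2.1360, 1.8207)
after S2 (invert_se3): R=[-0.3938 0.9170 -0.0630; -0.0234 0.0585 0.9980; 0.9189 0.3945 -0.0016], t=(-2.8025, -1.9991, 1.3968)

rotation (matrix) = ((-0.3938, 0.9170, -0.0630), (-0.0234, 0.0585, 0.9980), (0.9189, 0.3945, -0.0016)), translation = (-2.8025, -1.9991, 1.3968)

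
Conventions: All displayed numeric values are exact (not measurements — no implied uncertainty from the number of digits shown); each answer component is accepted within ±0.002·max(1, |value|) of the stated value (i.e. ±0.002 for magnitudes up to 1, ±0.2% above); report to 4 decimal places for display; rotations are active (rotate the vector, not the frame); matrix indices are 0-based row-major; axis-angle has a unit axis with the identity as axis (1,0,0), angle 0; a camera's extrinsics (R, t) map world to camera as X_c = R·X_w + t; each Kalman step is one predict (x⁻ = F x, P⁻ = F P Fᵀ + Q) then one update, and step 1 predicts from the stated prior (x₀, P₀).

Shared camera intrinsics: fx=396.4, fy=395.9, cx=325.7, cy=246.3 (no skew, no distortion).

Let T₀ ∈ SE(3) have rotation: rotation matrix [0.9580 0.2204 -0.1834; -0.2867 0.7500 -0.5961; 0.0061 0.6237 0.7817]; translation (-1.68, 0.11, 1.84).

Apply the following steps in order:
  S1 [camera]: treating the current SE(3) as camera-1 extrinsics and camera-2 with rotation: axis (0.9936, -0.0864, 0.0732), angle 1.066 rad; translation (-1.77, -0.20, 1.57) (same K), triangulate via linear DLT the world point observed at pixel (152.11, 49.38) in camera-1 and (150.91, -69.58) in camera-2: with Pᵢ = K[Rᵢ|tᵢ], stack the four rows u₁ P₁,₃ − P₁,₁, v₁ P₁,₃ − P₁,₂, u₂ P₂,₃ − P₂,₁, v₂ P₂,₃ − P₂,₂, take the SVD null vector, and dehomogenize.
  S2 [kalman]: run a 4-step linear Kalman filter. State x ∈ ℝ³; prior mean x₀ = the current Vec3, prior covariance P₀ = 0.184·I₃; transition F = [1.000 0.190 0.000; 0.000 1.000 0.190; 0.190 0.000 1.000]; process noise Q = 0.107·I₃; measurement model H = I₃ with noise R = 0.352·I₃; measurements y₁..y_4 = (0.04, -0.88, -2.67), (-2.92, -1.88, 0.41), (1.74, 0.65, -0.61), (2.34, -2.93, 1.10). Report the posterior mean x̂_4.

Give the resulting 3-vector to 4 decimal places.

result = (0.9234, -1.3603, 0.2912)

after S1 (triangulate): (0.9468, -0.4711, 1.2406)
after S2 (kf_track): (0.9234, -1.3603, 0.2912)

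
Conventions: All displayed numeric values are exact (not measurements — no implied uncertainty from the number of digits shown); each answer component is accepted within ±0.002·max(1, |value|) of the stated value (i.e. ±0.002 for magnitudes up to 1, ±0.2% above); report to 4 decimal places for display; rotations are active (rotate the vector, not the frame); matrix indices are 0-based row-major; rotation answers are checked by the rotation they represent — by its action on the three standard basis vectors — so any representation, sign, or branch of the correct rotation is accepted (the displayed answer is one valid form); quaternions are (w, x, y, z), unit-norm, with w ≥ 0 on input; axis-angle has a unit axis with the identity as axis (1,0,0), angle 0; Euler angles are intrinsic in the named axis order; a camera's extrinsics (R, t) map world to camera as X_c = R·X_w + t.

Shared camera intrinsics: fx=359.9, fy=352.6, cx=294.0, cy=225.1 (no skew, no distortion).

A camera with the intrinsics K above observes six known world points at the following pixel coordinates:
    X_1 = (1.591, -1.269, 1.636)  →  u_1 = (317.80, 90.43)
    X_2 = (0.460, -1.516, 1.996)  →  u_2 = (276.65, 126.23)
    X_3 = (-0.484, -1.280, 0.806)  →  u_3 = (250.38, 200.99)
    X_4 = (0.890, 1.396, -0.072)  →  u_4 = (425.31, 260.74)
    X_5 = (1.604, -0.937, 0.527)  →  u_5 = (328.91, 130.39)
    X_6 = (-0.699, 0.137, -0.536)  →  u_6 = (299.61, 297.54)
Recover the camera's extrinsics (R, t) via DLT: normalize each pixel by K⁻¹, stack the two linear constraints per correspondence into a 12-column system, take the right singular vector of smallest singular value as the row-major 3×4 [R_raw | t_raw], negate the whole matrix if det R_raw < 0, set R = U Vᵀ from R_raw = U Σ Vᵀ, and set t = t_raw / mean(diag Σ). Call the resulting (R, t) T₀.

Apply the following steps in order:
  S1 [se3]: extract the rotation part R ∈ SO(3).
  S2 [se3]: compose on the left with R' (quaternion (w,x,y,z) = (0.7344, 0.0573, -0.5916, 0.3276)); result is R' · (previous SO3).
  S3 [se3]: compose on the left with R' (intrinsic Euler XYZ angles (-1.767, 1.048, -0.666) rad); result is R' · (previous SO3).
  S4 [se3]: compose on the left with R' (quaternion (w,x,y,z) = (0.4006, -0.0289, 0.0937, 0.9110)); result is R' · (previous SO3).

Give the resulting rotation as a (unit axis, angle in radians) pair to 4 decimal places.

source (pnp_recover): camera pose = R=[0.4936 0.8536 0.1664; -0.6008 0.4731 -0.6444; -0.6288 0.2181 0.7464], t=(0.4099, 0.3899, 5.8696)
after S1 (rot_of_se3): [0.4936 0.8536 0.1664; -0.6008 0.4731 -0.6444; -0.6288 0.2181 0.7464]
after S2 (compose_so3): [0.8948 -0.3682 -0.2526; 0.0329 0.6184 -0.7852; 0.4453 0.6943 0.5654]
after S3 (compose_so3): [0.7473 0.6477 0.1485; -0.2943 0.1222 0.9479; 0.5958 -0.7520 0.2820]
after S4 (compose_so3): [-0.2764 -0.5455 -0.7912; 0.8516 0.2426 -0.4647; 0.4455 -0.8022 0.3975]

rotation (axis_angle) = ((-0.1780, -0.6522, 0.7368), 1.8946)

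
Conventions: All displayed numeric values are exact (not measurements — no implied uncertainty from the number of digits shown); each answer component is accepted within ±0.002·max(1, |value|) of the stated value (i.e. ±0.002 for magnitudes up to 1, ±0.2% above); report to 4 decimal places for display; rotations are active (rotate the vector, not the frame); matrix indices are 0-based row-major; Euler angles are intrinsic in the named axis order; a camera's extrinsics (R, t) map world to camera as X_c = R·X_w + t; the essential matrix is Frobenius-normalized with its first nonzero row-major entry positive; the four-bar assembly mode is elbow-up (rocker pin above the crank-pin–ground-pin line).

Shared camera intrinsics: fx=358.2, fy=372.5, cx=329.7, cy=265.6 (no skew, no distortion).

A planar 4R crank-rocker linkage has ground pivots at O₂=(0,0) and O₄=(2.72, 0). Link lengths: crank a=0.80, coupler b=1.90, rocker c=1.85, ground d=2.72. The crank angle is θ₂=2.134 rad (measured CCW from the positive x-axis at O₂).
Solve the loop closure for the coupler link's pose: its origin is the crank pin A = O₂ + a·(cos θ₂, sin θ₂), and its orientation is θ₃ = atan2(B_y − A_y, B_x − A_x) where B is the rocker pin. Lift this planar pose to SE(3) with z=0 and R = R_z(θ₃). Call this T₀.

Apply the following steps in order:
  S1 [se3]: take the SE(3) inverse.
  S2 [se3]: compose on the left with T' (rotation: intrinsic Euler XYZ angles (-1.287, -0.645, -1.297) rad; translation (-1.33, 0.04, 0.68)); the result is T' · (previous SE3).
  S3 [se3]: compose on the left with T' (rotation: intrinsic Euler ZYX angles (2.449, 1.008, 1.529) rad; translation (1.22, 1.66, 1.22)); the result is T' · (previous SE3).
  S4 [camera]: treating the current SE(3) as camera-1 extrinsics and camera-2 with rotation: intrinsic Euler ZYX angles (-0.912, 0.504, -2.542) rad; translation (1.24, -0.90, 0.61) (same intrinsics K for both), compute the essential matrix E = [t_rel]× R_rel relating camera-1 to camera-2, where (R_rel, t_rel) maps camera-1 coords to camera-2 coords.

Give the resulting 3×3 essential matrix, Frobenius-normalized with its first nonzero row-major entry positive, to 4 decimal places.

matrix = [0.2711 0.3776 -0.3716; 0.4968 -0.4624 0.0793; 0.3420 0.1062 -0.2250]

source (fourbar_fk): coupler pose = R=[0.9495 -0.3136 0.0000; 0.3136 0.9495 0.0000; 0.0000 0.0000 1.0000], t=(-0.4271, 0.6764, 0.0000)
after S1 (invert_se3): R=[0.9495 0.3136 0.0000; -0.3136 0.9495 0.0000; 0.0000 0.0000 1.0000], t=(0.1934, -0.7763, 0.0000)
after S2 (compose_se3): R=[-0.0361 0.7983 -0.6012; -0.3058 0.5639 0.7671; 0.9514 0.2116 0.2237], t=(-1.8854, -0.4721, 0.9433)
after S3 (compose_se3): R=[0.8030 -0.5803 -0.1358; 0.5855 0.7256 0.3615; -0.1113 -0.3698 0.9224], t=(2.8899, 1.5247, 2.5840)
after S4 (essential): [0.2711 0.3776 -0.3716; 0.4968 -0.4624 0.0793; 0.3420 0.1062 -0.2250]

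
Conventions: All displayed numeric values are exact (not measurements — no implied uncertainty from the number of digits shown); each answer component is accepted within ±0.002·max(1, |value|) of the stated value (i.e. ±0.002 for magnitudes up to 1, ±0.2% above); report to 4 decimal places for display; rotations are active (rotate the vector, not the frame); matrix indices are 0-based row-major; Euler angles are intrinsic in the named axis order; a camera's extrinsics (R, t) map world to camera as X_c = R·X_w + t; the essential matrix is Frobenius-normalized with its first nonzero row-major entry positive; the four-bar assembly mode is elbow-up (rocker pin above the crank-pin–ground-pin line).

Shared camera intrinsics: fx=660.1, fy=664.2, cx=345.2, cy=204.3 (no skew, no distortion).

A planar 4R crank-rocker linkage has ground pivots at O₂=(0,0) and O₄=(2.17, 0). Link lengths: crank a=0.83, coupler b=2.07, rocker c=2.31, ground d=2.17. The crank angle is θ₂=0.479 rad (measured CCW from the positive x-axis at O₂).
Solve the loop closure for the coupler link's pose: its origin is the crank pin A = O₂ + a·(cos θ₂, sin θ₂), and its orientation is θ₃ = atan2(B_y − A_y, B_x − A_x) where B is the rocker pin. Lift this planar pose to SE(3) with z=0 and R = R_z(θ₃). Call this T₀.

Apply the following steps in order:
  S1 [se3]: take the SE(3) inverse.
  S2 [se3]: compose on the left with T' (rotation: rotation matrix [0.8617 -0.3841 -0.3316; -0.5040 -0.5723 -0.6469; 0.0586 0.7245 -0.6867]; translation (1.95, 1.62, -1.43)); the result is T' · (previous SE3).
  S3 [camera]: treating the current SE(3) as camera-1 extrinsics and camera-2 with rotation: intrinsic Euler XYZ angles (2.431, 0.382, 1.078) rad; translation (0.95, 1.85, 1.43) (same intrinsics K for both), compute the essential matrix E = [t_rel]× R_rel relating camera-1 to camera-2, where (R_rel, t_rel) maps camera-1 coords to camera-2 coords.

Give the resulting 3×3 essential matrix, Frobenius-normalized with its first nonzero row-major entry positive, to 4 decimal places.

source (fourbar_fk): coupler pose = R=[0.4342 -0.9008 0.0000; 0.9008 0.4342 0.0000; 0.0000 0.0000 1.0000], t=(0.7366, 0.3825, 0.0000)
after S1 (invert_se3): R=[0.4342 0.9008 0.0000; -0.9008 0.4342 -0.0000; 0.0000 0.0000 1.0000], t=(-0.6644, 0.4975, 0.0000)
after S2 (compose_se3): R=[0.7201 0.6095 -0.3316; 0.2967 -0.7025 -0.6469; -0.6272 0.3674 -0.6867], t=(1.1864, 1.6702, -1.1085)
after S3 (essential): [0.4445 0.5201 0.1264; 0.1457 0.0071 0.1362; 0.2765 -0.3939 0.4945]

matrix = [0.4445 0.5201 0.1264; 0.1457 0.0071 0.1362; 0.2765 -0.3939 0.4945]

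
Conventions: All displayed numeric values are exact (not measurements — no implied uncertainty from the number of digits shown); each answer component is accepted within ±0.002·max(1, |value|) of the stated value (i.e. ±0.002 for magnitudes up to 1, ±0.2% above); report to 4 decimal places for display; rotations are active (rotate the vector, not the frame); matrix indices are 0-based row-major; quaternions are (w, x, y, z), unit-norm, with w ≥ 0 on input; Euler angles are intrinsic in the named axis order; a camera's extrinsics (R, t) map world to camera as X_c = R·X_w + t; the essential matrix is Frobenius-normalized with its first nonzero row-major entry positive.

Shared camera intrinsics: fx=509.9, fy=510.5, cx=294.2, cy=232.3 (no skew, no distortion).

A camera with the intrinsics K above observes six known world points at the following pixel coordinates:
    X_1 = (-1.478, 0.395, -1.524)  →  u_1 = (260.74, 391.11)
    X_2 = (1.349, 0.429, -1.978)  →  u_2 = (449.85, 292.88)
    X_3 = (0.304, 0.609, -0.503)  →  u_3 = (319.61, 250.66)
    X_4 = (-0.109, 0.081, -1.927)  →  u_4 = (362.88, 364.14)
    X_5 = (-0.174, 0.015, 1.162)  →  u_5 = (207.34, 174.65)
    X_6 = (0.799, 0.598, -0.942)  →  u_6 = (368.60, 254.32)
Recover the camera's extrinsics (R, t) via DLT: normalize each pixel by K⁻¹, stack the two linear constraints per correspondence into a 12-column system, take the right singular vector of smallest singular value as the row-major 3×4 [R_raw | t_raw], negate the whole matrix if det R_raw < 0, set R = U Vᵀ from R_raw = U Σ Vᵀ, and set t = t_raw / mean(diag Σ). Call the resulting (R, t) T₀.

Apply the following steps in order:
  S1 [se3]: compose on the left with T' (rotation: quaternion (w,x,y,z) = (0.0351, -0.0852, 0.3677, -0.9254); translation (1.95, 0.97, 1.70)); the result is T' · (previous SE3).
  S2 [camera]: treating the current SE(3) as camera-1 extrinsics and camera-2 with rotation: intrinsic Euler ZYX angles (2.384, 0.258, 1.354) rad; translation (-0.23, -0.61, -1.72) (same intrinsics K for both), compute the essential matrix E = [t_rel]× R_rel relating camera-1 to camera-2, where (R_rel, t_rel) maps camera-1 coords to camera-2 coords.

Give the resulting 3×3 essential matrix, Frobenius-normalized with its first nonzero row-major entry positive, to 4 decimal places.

source (pnp_recover): camera pose = R=[0.7951 -0.0076 -0.6064; -0.6012 -0.1413 -0.7865; -0.0798 0.9899 -0.1169], t=(-0.1998, 0.1201, 6.2296)
after S1 (compose_se3): R=[-0.7976 0.1887 0.5729; 0.3895 -0.5640 0.7282; 0.4605 0.8039 0.3763], t=(3.2898, -3.2938, 6.0459)
after S2 (essential): [0.1180 -0.6028 -0.3496; 0.6126 0.2498 -0.2299; -0.0814 -0.0530 0.0213]

matrix = [0.1180 -0.6028 -0.3496; 0.6126 0.2498 -0.2299; -0.0814 -0.0530 0.0213]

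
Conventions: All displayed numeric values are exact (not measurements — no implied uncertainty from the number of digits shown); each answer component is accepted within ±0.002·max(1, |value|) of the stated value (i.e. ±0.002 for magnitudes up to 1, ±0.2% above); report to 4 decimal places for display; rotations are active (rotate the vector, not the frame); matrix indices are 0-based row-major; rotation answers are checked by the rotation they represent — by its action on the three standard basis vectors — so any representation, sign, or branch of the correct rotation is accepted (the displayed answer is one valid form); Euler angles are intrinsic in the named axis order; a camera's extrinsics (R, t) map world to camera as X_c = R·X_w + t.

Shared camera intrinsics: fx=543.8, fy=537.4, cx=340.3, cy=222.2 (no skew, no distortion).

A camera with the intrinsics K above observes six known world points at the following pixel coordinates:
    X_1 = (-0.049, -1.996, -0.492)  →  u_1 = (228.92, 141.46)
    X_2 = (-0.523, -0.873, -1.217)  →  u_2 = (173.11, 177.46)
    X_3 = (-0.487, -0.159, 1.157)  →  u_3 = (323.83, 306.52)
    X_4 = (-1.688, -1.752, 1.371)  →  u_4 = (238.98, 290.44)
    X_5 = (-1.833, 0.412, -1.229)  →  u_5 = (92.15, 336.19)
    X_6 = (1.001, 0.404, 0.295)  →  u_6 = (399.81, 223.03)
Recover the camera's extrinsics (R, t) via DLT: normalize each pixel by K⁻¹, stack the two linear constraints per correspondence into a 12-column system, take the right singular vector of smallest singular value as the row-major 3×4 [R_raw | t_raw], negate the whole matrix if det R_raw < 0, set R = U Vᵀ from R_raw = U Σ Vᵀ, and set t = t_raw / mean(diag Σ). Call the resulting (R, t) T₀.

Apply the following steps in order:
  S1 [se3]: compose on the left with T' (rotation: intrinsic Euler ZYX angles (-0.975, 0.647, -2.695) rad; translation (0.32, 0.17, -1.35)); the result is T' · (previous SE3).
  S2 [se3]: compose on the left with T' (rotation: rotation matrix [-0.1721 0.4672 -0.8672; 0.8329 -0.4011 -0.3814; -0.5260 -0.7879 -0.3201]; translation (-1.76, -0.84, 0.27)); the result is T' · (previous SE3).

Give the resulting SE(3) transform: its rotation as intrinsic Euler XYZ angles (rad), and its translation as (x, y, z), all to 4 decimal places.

rotation (euler_xyz) = (-0.5256, 1.0291, 2.0296), translation = (5.0866, -0.3967, -1.6320)

source (pnp_recover): camera pose = R=[0.7487 0.3623 0.5551; -0.6493 0.5697 0.5039; -0.1336 -0.7377 0.6618], t=(-0.4300, 0.2800, 5.9897)
after S1 (compose_se3): R=[0.9078 -0.3849 -0.1666; -0.3983 -0.9156 -0.0548; -0.1314 0.1161 -0.9845], t=(0.1913, 4.5197, -5.4977)
after S2 (compose_se3): R=[-0.2283 -0.4623 0.8568; 0.9660 0.0024 0.2587; -0.1216 0.8867 0.4460], t=(5.0866, -0.3967, -1.6320)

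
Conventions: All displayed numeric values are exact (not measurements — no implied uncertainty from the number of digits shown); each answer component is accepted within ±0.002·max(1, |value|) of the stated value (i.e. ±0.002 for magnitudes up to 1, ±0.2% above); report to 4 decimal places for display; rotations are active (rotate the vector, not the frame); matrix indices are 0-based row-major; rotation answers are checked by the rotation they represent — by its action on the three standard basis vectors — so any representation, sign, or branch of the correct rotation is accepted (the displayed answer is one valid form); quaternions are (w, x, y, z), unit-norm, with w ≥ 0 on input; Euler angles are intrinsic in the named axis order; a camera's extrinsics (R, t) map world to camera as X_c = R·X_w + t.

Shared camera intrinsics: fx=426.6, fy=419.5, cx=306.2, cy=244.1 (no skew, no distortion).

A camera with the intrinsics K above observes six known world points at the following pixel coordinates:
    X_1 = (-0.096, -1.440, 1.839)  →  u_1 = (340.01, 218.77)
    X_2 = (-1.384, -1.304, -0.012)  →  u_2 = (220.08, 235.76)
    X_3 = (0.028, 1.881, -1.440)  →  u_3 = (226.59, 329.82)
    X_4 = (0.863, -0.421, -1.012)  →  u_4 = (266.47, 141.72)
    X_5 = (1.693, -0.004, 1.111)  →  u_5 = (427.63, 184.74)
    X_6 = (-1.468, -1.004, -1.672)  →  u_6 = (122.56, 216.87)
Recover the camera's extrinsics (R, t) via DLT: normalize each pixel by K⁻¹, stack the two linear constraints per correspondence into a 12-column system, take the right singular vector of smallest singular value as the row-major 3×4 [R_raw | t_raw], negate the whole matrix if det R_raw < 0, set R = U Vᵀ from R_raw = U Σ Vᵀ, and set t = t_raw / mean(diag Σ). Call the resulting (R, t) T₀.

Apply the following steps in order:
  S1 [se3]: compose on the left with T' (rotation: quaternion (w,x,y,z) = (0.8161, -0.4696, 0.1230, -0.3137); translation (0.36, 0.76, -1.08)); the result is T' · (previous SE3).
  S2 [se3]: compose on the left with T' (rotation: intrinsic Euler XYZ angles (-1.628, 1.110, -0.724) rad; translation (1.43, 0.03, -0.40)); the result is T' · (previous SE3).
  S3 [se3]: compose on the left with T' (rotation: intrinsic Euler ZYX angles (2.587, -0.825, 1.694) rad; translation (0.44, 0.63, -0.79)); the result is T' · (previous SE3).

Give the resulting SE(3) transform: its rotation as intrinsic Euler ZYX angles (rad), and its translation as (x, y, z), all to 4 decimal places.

rotation (euler_zyx) = (0.5213, -0.5140, -1.7065), translation = (-6.5125, 2.2289, 0.8446)

source (pnp_recover): camera pose = R=[0.6504 0.2735 0.7086; -0.6356 0.7068 0.3106; -0.4159 -0.6524 0.6335], t=(-0.2101, -0.0999, 5.8905)
after S1 (compose_se3): R=[0.0448 0.1684 0.9847; -0.9250 -0.3653 0.1045; 0.3774 -0.9155 0.1394], t=(3.0758, 4.9157, 2.0990)
after S2 (compose_se3): R=[0.0805 -0.8715 0.4837; 0.7268 -0.2808 -0.6269; 0.6822 0.4020 0.6108], t=(5.7826, -4.1045, -1.8112)
after S3 (compose_se3): R=[0.7551 0.4898 -0.4358; 0.4337 0.1253 0.8923; 0.4916 -0.8628 -0.1178], t=(-6.5125, 2.2289, 0.8446)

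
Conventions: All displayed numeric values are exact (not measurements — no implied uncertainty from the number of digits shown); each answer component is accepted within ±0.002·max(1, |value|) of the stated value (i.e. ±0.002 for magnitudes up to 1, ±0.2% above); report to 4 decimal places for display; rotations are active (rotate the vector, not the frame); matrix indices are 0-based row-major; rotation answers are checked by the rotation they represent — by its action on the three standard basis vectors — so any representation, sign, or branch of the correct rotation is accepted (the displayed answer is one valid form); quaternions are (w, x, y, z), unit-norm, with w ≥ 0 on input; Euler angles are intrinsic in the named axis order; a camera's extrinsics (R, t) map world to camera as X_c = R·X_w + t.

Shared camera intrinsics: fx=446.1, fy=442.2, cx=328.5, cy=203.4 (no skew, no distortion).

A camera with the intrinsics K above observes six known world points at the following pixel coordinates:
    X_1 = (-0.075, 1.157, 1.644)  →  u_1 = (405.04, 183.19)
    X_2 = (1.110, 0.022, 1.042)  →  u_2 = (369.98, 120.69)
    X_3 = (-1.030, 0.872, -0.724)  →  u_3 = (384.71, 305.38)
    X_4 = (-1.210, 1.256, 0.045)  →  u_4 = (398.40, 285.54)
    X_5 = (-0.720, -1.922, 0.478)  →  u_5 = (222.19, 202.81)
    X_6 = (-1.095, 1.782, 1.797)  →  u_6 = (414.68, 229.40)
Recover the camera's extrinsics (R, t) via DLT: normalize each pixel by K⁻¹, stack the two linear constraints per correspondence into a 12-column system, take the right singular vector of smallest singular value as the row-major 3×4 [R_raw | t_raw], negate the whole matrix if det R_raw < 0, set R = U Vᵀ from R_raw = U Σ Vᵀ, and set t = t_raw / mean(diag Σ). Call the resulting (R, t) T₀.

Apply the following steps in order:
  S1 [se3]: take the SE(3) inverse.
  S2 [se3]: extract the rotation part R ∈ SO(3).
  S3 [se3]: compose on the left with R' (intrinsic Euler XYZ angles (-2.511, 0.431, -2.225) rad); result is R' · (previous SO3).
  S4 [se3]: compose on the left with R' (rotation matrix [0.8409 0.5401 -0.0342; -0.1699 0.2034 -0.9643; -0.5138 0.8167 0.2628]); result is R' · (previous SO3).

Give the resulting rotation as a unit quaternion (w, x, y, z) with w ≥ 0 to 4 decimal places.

rotation (quat) = (0.4169, -0.8266, 0.2261, -0.3031)

source (pnp_recover): camera pose = R=[0.2777 0.9605 0.0176; -0.8206 0.2467 -0.5156; -0.4996 0.1287 0.8567], t=(0.3098, 0.1200, 6.7285)
after S1 (invert_se3): R=[0.2777 -0.8206 -0.4996; 0.9605 0.2467 0.1287; 0.0176 -0.5156 0.8567], t=(3.3737, -1.1931, -5.7077)
after S2 (rot_of_se3): [0.2777 -0.8206 -0.4996; 0.9605 0.2467 0.1287; 0.0176 -0.5156 0.8567]
after S3 (compose_so3): [0.5463 0.4161 0.7269; 0.5134 -0.8521 0.1020; 0.6618 0.3175 -0.6792]
after S4 (compose_so3): [0.7140 -0.1211 0.6895; -0.6265 -0.5501 0.5521; 0.3125 -0.8263 -0.4687]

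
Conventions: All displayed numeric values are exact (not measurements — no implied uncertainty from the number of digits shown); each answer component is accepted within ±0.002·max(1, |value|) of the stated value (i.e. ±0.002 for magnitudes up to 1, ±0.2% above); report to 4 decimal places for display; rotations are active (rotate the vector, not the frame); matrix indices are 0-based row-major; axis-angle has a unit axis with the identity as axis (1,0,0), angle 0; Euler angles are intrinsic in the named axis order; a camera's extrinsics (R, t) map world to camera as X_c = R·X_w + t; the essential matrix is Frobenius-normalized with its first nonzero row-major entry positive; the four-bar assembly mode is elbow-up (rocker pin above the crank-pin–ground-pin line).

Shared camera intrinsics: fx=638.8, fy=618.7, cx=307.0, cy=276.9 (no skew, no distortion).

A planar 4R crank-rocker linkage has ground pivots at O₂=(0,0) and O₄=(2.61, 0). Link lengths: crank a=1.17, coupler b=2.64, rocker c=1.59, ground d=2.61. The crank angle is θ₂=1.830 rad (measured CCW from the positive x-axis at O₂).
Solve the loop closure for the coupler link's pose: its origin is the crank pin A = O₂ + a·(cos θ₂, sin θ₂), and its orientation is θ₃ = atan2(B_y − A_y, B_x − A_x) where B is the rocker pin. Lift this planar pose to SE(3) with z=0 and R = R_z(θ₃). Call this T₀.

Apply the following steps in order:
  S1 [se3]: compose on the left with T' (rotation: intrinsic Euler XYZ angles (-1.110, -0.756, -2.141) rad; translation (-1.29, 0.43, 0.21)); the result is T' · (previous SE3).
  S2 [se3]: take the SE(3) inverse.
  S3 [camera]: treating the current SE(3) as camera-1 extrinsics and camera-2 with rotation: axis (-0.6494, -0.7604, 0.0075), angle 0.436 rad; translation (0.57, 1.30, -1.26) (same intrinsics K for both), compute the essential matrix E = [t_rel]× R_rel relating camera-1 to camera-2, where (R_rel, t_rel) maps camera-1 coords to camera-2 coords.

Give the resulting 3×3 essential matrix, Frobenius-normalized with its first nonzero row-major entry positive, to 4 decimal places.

matrix = [0.3713 0.5934 0.0946; 0.1515 -0.0848 0.1719; 0.3640 -0.3145 0.4583]

source (fourbar_fk): coupler pose = R=[0.9867 -0.1627 0.0000; 0.1627 0.9867 0.0000; 0.0000 0.0000 1.0000], t=(-0.2999, 1.1309, 0.0000)
after S1 (compose_se3): R=[-0.2879 0.6682 -0.6860; -0.6515 0.3884 0.6517; 0.7019 0.6345 0.3235], t=(-0.4796, 0.9552, 0.8705)
after S2 (invert_se3): R=[-0.2879 -0.6515 0.7019; 0.6682 0.3884 0.6345; -0.6860 0.6517 0.3235], t=(-0.1267, -0.6029, -1.2331)
after S3 (essential): [0.3713 0.5934 0.0946; 0.1515 -0.0848 0.1719; 0.3640 -0.3145 0.4583]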